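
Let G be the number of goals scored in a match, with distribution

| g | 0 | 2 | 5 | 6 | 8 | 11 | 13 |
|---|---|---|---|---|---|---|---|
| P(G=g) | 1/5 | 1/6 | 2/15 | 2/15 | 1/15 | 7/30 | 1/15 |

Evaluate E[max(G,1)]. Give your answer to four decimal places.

E[max(G,1)] = Σ max(g,1)·P(G=g)
 = 1·1/5 + 2·1/6 + 5·2/15 + 6·2/15 + 8·1/15 + 11·7/30 + 13·1/15
 = 1/5 + 1/3 + 2/3 + 4/5 + 8/15 + 77/30 + 13/15
 = 179/30

5.9667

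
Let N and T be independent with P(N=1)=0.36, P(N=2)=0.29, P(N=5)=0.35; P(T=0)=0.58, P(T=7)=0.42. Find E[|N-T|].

3.3704

E[|N-T|] = Σ_n Σ_t |n-t| · P(N=n)P(T=t)
 = 1·0.2088 + 6·0.1512 + 2·0.1682 + 5·0.1218 + 5·0.203 + 2·0.147
 = 0.2088 + 0.9072 + 0.3364 + 0.609 + 1.015 + 0.294
 = 3.3704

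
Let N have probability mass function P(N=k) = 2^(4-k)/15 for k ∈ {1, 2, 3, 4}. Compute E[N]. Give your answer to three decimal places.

E[N] = Σ n·P(N=n)
 = 1·8/15 + 2·4/15 + 3·2/15 + 4·1/15
 = 8/15 + 8/15 + 2/5 + 4/15
 = 26/15

1.733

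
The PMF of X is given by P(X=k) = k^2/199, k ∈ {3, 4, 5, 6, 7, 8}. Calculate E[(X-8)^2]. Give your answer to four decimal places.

4.5176

E[(X-8)^2] = Σ (x-8)^2·P(X=x)
 = 25·9/199 + 16·16/199 + 9·25/199 + 4·36/199 + 1·49/199 + 0·64/199
 = 225/199 + 256/199 + 225/199 + 144/199 + 49/199 + 0
 = 899/199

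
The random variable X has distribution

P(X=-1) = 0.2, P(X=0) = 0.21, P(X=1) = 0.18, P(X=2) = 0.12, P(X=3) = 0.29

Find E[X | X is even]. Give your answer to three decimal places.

P(X is even) = 0.21 + 0.12 = 0.33.
E[X | X is even] = [0·0.21 + 2·0.12] / 0.33
 = 0.24 / 0.33
 = 8/11

0.727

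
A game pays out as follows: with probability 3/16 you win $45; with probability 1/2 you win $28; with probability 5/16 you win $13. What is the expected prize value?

E[payout] = 45·3/16 + 28·1/2 + 13·5/16
 = 135/16 + 14 + 65/16
 = 53/2

26.5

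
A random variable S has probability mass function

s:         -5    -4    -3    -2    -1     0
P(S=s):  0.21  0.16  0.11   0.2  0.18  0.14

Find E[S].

E[S] = Σ s·P(S=s)
 = (-5)·0.21 + (-4)·0.16 + (-3)·0.11 + (-2)·0.2 + (-1)·0.18 + 0·0.14
 = (-1.05) + (-0.64) + (-0.33) + (-0.4) + (-0.18) + 0
 = -2.6

-2.6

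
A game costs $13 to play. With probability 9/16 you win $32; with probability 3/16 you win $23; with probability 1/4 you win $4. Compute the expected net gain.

10.3125

E[payout] = 32·9/16 + 23·3/16 + 4·1/4
 = 18 + 69/16 + 1
 = 373/16
Net = 373/16 - 13 = 165/16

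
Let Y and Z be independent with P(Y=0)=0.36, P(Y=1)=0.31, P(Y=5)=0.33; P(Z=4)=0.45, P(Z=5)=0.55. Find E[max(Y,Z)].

E[max(Y,Z)] = Σ_y Σ_z max(y,z) · P(Y=y)P(Z=z)
 = 4·0.162 + 5·0.198 + 4·0.1395 + 5·0.1705 + 5·0.1485 + 5·0.1815
 = 0.648 + 0.99 + 0.558 + 0.8525 + 0.7425 + 0.9075
 = 4.6985

4.6985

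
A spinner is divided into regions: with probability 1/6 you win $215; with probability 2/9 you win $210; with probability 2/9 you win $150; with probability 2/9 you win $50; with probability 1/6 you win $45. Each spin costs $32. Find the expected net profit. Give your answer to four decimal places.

102.4444

E[payout] = 215·1/6 + 210·2/9 + 150·2/9 + 50·2/9 + 45·1/6
 = 215/6 + 140/3 + 100/3 + 100/9 + 15/2
 = 1210/9
Net = 1210/9 - 32 = 922/9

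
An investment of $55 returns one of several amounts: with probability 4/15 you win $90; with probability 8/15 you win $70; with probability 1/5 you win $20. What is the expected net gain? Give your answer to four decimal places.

10.3333

E[payout] = 90·4/15 + 70·8/15 + 20·1/5
 = 24 + 112/3 + 4
 = 196/3
Net = 196/3 - 55 = 31/3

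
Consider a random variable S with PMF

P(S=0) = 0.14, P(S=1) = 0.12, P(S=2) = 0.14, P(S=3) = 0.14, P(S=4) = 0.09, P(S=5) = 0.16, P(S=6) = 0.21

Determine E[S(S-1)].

E[S(S-1)] = Σ s(s-1)·P(S=s)
 = 0·0.14 + 0·0.12 + 2·0.14 + 6·0.14 + 12·0.09 + 20·0.16 + 30·0.21
 = 0 + 0 + 0.28 + 0.84 + 1.08 + 3.2 + 6.3
 = 11.7

11.7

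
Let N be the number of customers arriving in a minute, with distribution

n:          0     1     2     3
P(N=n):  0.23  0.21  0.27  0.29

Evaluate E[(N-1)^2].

1.66

E[(N-1)^2] = Σ (n-1)^2·P(N=n)
 = 1·0.23 + 0·0.21 + 1·0.27 + 4·0.29
 = 0.23 + 0 + 0.27 + 1.16
 = 1.66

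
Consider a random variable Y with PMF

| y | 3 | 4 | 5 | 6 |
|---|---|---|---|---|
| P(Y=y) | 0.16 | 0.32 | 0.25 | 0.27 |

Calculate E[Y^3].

114.37

E[Y^3] = Σ y^3·P(Y=y)
 = 27·0.16 + 64·0.32 + 125·0.25 + 216·0.27
 = 4.32 + 20.48 + 31.25 + 58.32
 = 114.37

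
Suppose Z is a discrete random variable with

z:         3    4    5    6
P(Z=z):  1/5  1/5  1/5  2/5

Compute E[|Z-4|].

E[|Z-4|] = Σ |z-4|·P(Z=z)
 = 1·1/5 + 0·1/5 + 1·1/5 + 2·2/5
 = 1/5 + 0 + 1/5 + 4/5
 = 6/5

1.2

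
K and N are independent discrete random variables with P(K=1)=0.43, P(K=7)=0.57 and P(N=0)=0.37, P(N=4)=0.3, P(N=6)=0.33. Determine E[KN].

E[KN] = Σ_k Σ_n kn · P(K=k)P(N=n)
 = 0·0.1591 + 4·0.129 + 6·0.1419 + 0·0.2109 + 28·0.171 + 42·0.1881
 = 0 + 0.516 + 0.8514 + 0 + 4.788 + 7.9002
 = 14.0556

14.0556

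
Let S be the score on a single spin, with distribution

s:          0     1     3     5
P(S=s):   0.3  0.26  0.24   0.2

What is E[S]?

1.98

E[S] = Σ s·P(S=s)
 = 0·0.3 + 1·0.26 + 3·0.24 + 5·0.2
 = 0 + 0.26 + 0.72 + 1
 = 1.98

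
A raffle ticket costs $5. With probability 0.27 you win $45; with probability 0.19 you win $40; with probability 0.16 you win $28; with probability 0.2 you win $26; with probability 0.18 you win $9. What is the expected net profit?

E[payout] = 45·0.27 + 40·0.19 + 28·0.16 + 26·0.2 + 9·0.18
 = 12.15 + 7.6 + 4.48 + 5.2 + 1.62
 = 31.05
Net = 31.05 - 5 = 26.05

26.05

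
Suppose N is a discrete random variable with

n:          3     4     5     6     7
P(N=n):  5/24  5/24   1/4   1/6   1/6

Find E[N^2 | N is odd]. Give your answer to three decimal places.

P(N is odd) = 5/24 + 1/4 + 1/6 = 5/8.
E[N^2 | N is odd] = [9·5/24 + 25·1/4 + 49·1/6] / (5/8)
 = 391/24 / (5/8)
 = 391/15

26.067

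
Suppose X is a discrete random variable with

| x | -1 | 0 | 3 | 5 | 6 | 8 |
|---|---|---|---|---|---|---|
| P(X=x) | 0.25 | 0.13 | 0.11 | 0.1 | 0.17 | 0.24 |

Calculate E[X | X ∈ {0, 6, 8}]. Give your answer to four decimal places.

5.4444

P(X ∈ {0, 6, 8}) = 0.13 + 0.17 + 0.24 = 0.54.
E[X | X ∈ {0, 6, 8}] = [0·0.13 + 6·0.17 + 8·0.24] / 0.54
 = 2.94 / 0.54
 = 49/9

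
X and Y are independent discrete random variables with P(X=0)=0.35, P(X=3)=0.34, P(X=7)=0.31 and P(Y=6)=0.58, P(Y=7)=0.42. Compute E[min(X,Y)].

3.0102

E[min(X,Y)] = Σ_x Σ_y min(x,y) · P(X=x)P(Y=y)
 = 0·0.203 + 0·0.147 + 3·0.1972 + 3·0.1428 + 6·0.1798 + 7·0.1302
 = 0 + 0 + 0.5916 + 0.4284 + 1.0788 + 0.9114
 = 3.0102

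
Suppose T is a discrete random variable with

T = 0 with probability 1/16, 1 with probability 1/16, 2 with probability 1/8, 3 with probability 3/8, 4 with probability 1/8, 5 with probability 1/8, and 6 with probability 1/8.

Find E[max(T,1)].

E[max(T,1)] = Σ max(t,1)·P(T=t)
 = 1·1/16 + 1·1/16 + 2·1/8 + 3·3/8 + 4·1/8 + 5·1/8 + 6·1/8
 = 1/16 + 1/16 + 1/4 + 9/8 + 1/2 + 5/8 + 3/4
 = 27/8

3.375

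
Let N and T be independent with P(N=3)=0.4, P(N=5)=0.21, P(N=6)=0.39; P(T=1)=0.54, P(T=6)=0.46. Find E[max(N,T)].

E[max(N,T)] = Σ_n Σ_t max(n,t) · P(N=n)P(T=t)
 = 3·0.216 + 6·0.184 + 5·0.1134 + 6·0.0966 + 6·0.2106 + 6·0.1794
 = 0.648 + 1.104 + 0.567 + 0.5796 + 1.2636 + 1.0764
 = 5.2386

5.2386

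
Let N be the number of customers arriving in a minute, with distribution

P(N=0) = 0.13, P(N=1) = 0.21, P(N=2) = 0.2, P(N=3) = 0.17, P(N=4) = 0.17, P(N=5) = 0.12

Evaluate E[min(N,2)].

E[min(N,2)] = Σ min(n,2)·P(N=n)
 = 0·0.13 + 1·0.21 + 2·0.2 + 2·0.17 + 2·0.17 + 2·0.12
 = 0 + 0.21 + 0.4 + 0.34 + 0.34 + 0.24
 = 1.53

1.53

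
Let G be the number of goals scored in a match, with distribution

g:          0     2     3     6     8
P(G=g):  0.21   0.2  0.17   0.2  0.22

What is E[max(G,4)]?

E[max(G,4)] = Σ max(g,4)·P(G=g)
 = 4·0.21 + 4·0.2 + 4·0.17 + 6·0.2 + 8·0.22
 = 0.84 + 0.8 + 0.68 + 1.2 + 1.76
 = 5.28

5.28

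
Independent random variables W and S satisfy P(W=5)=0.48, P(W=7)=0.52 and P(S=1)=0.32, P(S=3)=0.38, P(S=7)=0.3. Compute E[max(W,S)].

E[max(W,S)] = Σ_w Σ_s max(w,s) · P(W=w)P(S=s)
 = 5·0.1536 + 5·0.1824 + 7·0.144 + 7·0.1664 + 7·0.1976 + 7·0.156
 = 0.768 + 0.912 + 1.008 + 1.1648 + 1.3832 + 1.092
 = 6.328

6.328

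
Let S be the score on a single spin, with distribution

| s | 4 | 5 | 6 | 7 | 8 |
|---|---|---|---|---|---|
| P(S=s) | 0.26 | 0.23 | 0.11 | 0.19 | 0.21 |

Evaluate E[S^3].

241.84

E[S^3] = Σ s^3·P(S=s)
 = 64·0.26 + 125·0.23 + 216·0.11 + 343·0.19 + 512·0.21
 = 16.64 + 28.75 + 23.76 + 65.17 + 107.52
 = 241.84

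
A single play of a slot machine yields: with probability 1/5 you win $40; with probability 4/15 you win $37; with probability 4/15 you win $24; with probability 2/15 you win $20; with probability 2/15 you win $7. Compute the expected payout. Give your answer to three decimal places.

27.867

E[payout] = 40·1/5 + 37·4/15 + 24·4/15 + 20·2/15 + 7·2/15
 = 8 + 148/15 + 32/5 + 8/3 + 14/15
 = 418/15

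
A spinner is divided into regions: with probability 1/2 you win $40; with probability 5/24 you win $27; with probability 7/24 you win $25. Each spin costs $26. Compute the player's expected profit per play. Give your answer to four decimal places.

E[payout] = 40·1/2 + 27·5/24 + 25·7/24
 = 20 + 45/8 + 175/24
 = 395/12
Net = 395/12 - 26 = 83/12

6.9167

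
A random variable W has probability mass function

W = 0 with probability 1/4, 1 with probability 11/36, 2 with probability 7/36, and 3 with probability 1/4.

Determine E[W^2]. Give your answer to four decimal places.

E[W^2] = Σ w^2·P(W=w)
 = 0·1/4 + 1·11/36 + 4·7/36 + 9·1/4
 = 0 + 11/36 + 7/9 + 9/4
 = 10/3

3.3333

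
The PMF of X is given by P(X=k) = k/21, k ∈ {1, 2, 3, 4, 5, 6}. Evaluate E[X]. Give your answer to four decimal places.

4.3333

E[X] = Σ x·P(X=x)
 = 1·1/21 + 2·2/21 + 3·1/7 + 4·4/21 + 5·5/21 + 6·2/7
 = 1/21 + 4/21 + 3/7 + 16/21 + 25/21 + 12/7
 = 13/3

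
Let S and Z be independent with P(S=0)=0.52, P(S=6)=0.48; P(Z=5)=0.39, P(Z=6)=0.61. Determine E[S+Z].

E[S+Z] = Σ_s Σ_z (s+z) · P(S=s)P(Z=z)
 = 5·0.2028 + 6·0.3172 + 11·0.1872 + 12·0.2928
 = 1.014 + 1.9032 + 2.0592 + 3.5136
 = 8.49

8.49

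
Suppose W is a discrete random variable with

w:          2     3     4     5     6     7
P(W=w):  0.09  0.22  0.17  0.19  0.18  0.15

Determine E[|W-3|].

E[|W-3|] = Σ |w-3|·P(W=w)
 = 1·0.09 + 0·0.22 + 1·0.17 + 2·0.19 + 3·0.18 + 4·0.15
 = 0.09 + 0 + 0.17 + 0.38 + 0.54 + 0.6
 = 1.78

1.78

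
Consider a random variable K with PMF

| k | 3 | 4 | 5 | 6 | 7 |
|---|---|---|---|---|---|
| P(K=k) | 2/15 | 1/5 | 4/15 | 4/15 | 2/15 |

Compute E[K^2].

27.2

E[K^2] = Σ k^2·P(K=k)
 = 9·2/15 + 16·1/5 + 25·4/15 + 36·4/15 + 49·2/15
 = 6/5 + 16/5 + 20/3 + 48/5 + 98/15
 = 136/5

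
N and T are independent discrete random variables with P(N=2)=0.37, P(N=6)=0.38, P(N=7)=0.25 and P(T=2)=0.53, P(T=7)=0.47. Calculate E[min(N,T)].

3.3019

E[min(N,T)] = Σ_n Σ_t min(n,t) · P(N=n)P(T=t)
 = 2·0.1961 + 2·0.1739 + 2·0.2014 + 6·0.1786 + 2·0.1325 + 7·0.1175
 = 0.3922 + 0.3478 + 0.4028 + 1.0716 + 0.265 + 0.8225
 = 3.3019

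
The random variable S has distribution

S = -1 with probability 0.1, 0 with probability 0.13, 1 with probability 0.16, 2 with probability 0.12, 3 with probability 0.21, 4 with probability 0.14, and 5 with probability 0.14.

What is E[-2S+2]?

-2.38

E[-2S+2] = Σ (-2s+2)·P(S=s)
 = 4·0.1 + 2·0.13 + 0·0.16 + (-2)·0.12 + (-4)·0.21 + (-6)·0.14 + (-8)·0.14
 = 0.4 + 0.26 + 0 + (-0.24) + (-0.84) + (-0.84) + (-1.12)
 = -2.38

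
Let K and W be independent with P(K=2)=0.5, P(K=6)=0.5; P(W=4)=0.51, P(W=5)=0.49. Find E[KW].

E[KW] = Σ_k Σ_w kw · P(K=k)P(W=w)
 = 8·0.255 + 10·0.245 + 24·0.255 + 30·0.245
 = 2.04 + 2.45 + 6.12 + 7.35
 = 17.96

17.96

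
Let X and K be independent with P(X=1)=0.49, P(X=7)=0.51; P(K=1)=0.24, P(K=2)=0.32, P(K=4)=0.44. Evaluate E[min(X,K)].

E[min(X,K)] = Σ_x Σ_k min(x,k) · P(X=x)P(K=k)
 = 1·0.1176 + 1·0.1568 + 1·0.2156 + 1·0.1224 + 2·0.1632 + 4·0.2244
 = 0.1176 + 0.1568 + 0.2156 + 0.1224 + 0.3264 + 0.8976
 = 1.8364

1.8364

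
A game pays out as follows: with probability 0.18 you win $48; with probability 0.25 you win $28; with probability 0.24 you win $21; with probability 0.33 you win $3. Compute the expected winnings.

E[payout] = 48·0.18 + 28·0.25 + 21·0.24 + 3·0.33
 = 8.64 + 7 + 5.04 + 0.99
 = 21.67

21.67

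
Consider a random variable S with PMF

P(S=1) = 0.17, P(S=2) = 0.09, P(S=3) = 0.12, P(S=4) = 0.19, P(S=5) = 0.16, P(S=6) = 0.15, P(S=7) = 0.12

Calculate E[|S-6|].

E[|S-6|] = Σ |s-6|·P(S=s)
 = 5·0.17 + 4·0.09 + 3·0.12 + 2·0.19 + 1·0.16 + 0·0.15 + 1·0.12
 = 0.85 + 0.36 + 0.36 + 0.38 + 0.16 + 0 + 0.12
 = 2.23

2.23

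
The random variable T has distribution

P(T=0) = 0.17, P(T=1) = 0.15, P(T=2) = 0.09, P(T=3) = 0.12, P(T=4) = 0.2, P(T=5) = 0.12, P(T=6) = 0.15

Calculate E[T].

E[T] = Σ t·P(T=t)
 = 0·0.17 + 1·0.15 + 2·0.09 + 3·0.12 + 4·0.2 + 5·0.12 + 6·0.15
 = 0 + 0.15 + 0.18 + 0.36 + 0.8 + 0.6 + 0.9
 = 2.99

2.99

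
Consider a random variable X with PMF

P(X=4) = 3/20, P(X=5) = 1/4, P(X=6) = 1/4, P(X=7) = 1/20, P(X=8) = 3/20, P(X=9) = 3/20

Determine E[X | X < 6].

P(X < 6) = 3/20 + 1/4 = 2/5.
E[X | X < 6] = [4·3/20 + 5·1/4] / (2/5)
 = 37/20 / (2/5)
 = 37/8

4.625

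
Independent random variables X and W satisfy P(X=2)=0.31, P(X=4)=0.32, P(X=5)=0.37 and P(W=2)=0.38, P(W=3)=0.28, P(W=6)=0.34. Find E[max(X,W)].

E[max(X,W)] = Σ_x Σ_w max(x,w) · P(X=x)P(W=w)
 = 2·0.1178 + 3·0.0868 + 6·0.1054 + 4·0.1216 + 4·0.0896 + 6·0.1088 + 5·0.1406 + 5·0.1036 + 6·0.1258
 = 0.2356 + 0.2604 + 0.6324 + 0.4864 + 0.3584 + 0.6528 + 0.703 + 0.518 + 0.7548
 = 4.6018

4.6018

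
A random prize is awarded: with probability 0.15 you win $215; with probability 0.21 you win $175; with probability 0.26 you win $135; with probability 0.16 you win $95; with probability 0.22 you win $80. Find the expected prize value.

136.9

E[payout] = 215·0.15 + 175·0.21 + 135·0.26 + 95·0.16 + 80·0.22
 = 32.25 + 36.75 + 35.1 + 15.2 + 17.6
 = 136.9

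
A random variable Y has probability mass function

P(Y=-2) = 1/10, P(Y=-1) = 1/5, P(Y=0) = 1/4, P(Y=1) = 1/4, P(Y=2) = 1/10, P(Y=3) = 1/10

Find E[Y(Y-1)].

E[Y(Y-1)] = Σ y(y-1)·P(Y=y)
 = 6·1/10 + 2·1/5 + 0·1/4 + 0·1/4 + 2·1/10 + 6·1/10
 = 3/5 + 2/5 + 0 + 0 + 1/5 + 3/5
 = 9/5

1.8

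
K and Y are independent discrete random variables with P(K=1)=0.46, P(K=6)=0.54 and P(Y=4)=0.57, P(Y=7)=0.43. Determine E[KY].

19.573

E[KY] = Σ_k Σ_y ky · P(K=k)P(Y=y)
 = 4·0.2622 + 7·0.1978 + 24·0.3078 + 42·0.2322
 = 1.0488 + 1.3846 + 7.3872 + 9.7524
 = 19.573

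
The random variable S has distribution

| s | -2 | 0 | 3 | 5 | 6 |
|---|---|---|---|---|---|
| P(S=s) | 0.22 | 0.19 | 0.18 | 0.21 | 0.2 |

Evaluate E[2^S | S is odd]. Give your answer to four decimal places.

20.9231

P(S is odd) = 0.18 + 0.21 = 0.39.
E[2^S | S is odd] = [8·0.18 + 32·0.21] / 0.39
 = 8.16 / 0.39
 = 272/13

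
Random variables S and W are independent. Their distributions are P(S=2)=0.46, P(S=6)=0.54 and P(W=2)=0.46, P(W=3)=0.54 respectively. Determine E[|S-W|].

2.1168

E[|S-W|] = Σ_s Σ_w |s-w| · P(S=s)P(W=w)
 = 0·0.2116 + 1·0.2484 + 4·0.2484 + 3·0.2916
 = 0 + 0.2484 + 0.9936 + 0.8748
 = 2.1168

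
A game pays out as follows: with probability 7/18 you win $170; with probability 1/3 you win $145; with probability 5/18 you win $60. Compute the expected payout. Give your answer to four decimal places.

131.1111

E[payout] = 170·7/18 + 145·1/3 + 60·5/18
 = 595/9 + 145/3 + 50/3
 = 1180/9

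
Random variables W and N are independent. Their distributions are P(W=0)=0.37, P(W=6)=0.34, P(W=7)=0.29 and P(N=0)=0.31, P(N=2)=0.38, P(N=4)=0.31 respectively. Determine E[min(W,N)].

1.26

E[min(W,N)] = Σ_w Σ_n min(w,n) · P(W=w)P(N=n)
 = 0·0.1147 + 0·0.1406 + 0·0.1147 + 0·0.1054 + 2·0.1292 + 4·0.1054 + 0·0.0899 + 2·0.1102 + 4·0.0899
 = 0 + 0 + 0 + 0 + 0.2584 + 0.4216 + 0 + 0.2204 + 0.3596
 = 1.26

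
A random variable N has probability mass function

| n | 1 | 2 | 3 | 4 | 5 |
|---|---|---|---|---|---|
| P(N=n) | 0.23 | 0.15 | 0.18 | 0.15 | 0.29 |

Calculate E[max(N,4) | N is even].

4

P(N is even) = 0.15 + 0.15 = 0.3.
E[max(N,4) | N is even] = [4·0.15 + 4·0.15] / 0.3
 = 1.2 / 0.3
 = 4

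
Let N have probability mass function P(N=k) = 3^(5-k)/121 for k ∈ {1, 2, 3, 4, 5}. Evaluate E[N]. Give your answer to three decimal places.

E[N] = Σ n·P(N=n)
 = 1·81/121 + 2·27/121 + 3·9/121 + 4·3/121 + 5·1/121
 = 81/121 + 54/121 + 27/121 + 12/121 + 5/121
 = 179/121

1.479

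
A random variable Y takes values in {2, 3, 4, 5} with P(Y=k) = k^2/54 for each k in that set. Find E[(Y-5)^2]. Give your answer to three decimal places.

1.630

E[(Y-5)^2] = Σ (y-5)^2·P(Y=y)
 = 9·2/27 + 4·1/6 + 1·8/27 + 0·25/54
 = 2/3 + 2/3 + 8/27 + 0
 = 44/27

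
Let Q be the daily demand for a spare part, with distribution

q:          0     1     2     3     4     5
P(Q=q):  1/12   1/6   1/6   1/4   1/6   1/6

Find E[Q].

2.75

E[Q] = Σ q·P(Q=q)
 = 0·1/12 + 1·1/6 + 2·1/6 + 3·1/4 + 4·1/6 + 5·1/6
 = 0 + 1/6 + 1/3 + 3/4 + 2/3 + 5/6
 = 11/4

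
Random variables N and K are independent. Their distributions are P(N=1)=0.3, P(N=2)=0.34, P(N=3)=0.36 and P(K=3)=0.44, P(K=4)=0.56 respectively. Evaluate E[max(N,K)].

E[max(N,K)] = Σ_n Σ_k max(n,k) · P(N=n)P(K=k)
 = 3·0.132 + 4·0.168 + 3·0.1496 + 4·0.1904 + 3·0.1584 + 4·0.2016
 = 0.396 + 0.672 + 0.4488 + 0.7616 + 0.4752 + 0.8064
 = 3.56

3.56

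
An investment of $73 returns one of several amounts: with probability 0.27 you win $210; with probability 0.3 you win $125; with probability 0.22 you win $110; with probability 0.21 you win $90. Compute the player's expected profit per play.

64.3

E[payout] = 210·0.27 + 125·0.3 + 110·0.22 + 90·0.21
 = 56.7 + 37.5 + 24.2 + 18.9
 = 137.3
Net = 137.3 - 73 = 64.3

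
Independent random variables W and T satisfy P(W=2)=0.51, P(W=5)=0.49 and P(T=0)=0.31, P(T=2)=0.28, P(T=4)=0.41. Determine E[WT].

E[WT] = Σ_w Σ_t wt · P(W=w)P(T=t)
 = 0·0.1581 + 4·0.1428 + 8·0.2091 + 0·0.1519 + 10·0.1372 + 20·0.2009
 = 0 + 0.5712 + 1.6728 + 0 + 1.372 + 4.018
 = 7.634

7.634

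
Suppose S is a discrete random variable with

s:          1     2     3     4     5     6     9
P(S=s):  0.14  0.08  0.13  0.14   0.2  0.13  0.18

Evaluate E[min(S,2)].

E[min(S,2)] = Σ min(s,2)·P(S=s)
 = 1·0.14 + 2·0.08 + 2·0.13 + 2·0.14 + 2·0.2 + 2·0.13 + 2·0.18
 = 0.14 + 0.16 + 0.26 + 0.28 + 0.4 + 0.26 + 0.36
 = 1.86

1.86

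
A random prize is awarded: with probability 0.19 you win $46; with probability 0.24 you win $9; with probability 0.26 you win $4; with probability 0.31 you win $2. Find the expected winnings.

12.56

E[payout] = 46·0.19 + 9·0.24 + 4·0.26 + 2·0.31
 = 8.74 + 2.16 + 1.04 + 0.62
 = 12.56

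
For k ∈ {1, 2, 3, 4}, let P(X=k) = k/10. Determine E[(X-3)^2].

1

E[(X-3)^2] = Σ (x-3)^2·P(X=x)
 = 4·1/10 + 1·1/5 + 0·3/10 + 1·2/5
 = 2/5 + 1/5 + 0 + 2/5
 = 1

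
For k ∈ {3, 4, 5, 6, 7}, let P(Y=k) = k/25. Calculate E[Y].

E[Y] = Σ y·P(Y=y)
 = 3·3/25 + 4·4/25 + 5·1/5 + 6·6/25 + 7·7/25
 = 9/25 + 16/25 + 1 + 36/25 + 49/25
 = 27/5

5.4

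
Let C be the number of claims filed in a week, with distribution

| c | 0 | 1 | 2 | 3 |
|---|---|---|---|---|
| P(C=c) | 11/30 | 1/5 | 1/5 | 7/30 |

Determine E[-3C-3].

-6.9

E[-3C-3] = Σ (-3c-3)·P(C=c)
 = (-3)·11/30 + (-6)·1/5 + (-9)·1/5 + (-12)·7/30
 = (-11/10) + (-6/5) + (-9/5) + (-14/5)
 = -69/10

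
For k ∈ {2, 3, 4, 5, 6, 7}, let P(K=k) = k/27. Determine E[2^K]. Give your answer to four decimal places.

56.8889

E[2^K] = Σ 2^k·P(K=k)
 = 4·2/27 + 8·1/9 + 16·4/27 + 32·5/27 + 64·2/9 + 128·7/27
 = 8/27 + 8/9 + 64/27 + 160/27 + 128/9 + 896/27
 = 512/9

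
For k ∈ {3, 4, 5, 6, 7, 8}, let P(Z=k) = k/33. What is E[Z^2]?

39

E[Z^2] = Σ z^2·P(Z=z)
 = 9·1/11 + 16·4/33 + 25·5/33 + 36·2/11 + 49·7/33 + 64·8/33
 = 9/11 + 64/33 + 125/33 + 72/11 + 343/33 + 512/33
 = 39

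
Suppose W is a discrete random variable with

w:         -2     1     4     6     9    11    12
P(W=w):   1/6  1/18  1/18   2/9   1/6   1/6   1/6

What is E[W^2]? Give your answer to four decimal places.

67.2778

E[W^2] = Σ w^2·P(W=w)
 = 4·1/6 + 1·1/18 + 16·1/18 + 36·2/9 + 81·1/6 + 121·1/6 + 144·1/6
 = 2/3 + 1/18 + 8/9 + 8 + 27/2 + 121/6 + 24
 = 1211/18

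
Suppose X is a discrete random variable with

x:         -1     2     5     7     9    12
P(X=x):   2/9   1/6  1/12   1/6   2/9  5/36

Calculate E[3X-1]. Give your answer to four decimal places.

E[3X-1] = Σ (3x-1)·P(X=x)
 = (-4)·2/9 + 5·1/6 + 14·1/12 + 20·1/6 + 26·2/9 + 35·5/36
 = (-8/9) + 5/6 + 7/6 + 10/3 + 52/9 + 175/36
 = 181/12

15.0833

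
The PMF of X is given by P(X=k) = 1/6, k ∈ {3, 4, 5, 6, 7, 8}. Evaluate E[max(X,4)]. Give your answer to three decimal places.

5.667

E[max(X,4)] = Σ max(x,4)·P(X=x)
 = 4·1/6 + 4·1/6 + 5·1/6 + 6·1/6 + 7·1/6 + 8·1/6
 = 2/3 + 2/3 + 5/6 + 1 + 7/6 + 4/3
 = 17/3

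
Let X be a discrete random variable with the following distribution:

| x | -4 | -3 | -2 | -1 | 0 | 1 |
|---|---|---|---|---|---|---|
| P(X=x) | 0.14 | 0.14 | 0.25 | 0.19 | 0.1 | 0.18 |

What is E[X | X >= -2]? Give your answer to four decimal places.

P(X >= -2) = 0.25 + 0.19 + 0.1 + 0.18 = 0.72.
E[X | X >= -2] = [(-2)·0.25 + (-1)·0.19 + 0·0.1 + 1·0.18] / 0.72
 = -0.51 / 0.72
 = -17/24

-0.7083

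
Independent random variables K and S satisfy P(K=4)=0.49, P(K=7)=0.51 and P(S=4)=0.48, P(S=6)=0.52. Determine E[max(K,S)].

6.0396

E[max(K,S)] = Σ_k Σ_s max(k,s) · P(K=k)P(S=s)
 = 4·0.2352 + 6·0.2548 + 7·0.2448 + 7·0.2652
 = 0.9408 + 1.5288 + 1.7136 + 1.8564
 = 6.0396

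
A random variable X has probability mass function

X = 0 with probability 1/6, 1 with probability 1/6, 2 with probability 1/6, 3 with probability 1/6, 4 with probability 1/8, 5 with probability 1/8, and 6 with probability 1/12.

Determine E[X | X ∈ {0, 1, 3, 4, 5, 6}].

P(X ∈ {0, 1, 3, 4, 5, 6}) = 1/6 + 1/6 + 1/6 + 1/8 + 1/8 + 1/12 = 5/6.
E[X | X ∈ {0, 1, 3, 4, 5, 6}] = [0·1/6 + 1·1/6 + 3·1/6 + 4·1/8 + 5·1/8 + 6·1/12] / (5/6)
 = 55/24 / (5/6)
 = 11/4

2.75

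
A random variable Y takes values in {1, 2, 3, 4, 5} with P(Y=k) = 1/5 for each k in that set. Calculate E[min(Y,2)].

1.8

E[min(Y,2)] = Σ min(y,2)·P(Y=y)
 = 1·1/5 + 2·1/5 + 2·1/5 + 2·1/5 + 2·1/5
 = 1/5 + 2/5 + 2/5 + 2/5 + 2/5
 = 9/5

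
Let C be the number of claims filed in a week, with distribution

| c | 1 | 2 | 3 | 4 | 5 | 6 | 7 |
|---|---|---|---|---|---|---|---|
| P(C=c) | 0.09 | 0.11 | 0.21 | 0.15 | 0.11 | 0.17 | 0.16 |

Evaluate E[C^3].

121.59

E[C^3] = Σ c^3·P(C=c)
 = 1·0.09 + 8·0.11 + 27·0.21 + 64·0.15 + 125·0.11 + 216·0.17 + 343·0.16
 = 0.09 + 0.88 + 5.67 + 9.6 + 13.75 + 36.72 + 54.88
 = 121.59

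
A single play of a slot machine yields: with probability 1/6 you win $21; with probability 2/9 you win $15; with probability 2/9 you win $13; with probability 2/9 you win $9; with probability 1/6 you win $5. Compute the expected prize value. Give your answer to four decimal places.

12.5556

E[payout] = 21·1/6 + 15·2/9 + 13·2/9 + 9·2/9 + 5·1/6
 = 7/2 + 10/3 + 26/9 + 2 + 5/6
 = 113/9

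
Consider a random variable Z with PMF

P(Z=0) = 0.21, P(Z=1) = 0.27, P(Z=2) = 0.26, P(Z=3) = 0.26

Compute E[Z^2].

E[Z^2] = Σ z^2·P(Z=z)
 = 0·0.21 + 1·0.27 + 4·0.26 + 9·0.26
 = 0 + 0.27 + 1.04 + 2.34
 = 3.65

3.65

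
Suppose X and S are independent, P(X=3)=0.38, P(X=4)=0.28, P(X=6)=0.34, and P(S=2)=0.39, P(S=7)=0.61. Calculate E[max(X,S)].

E[max(X,S)] = Σ_x Σ_s max(x,s) · P(X=x)P(S=s)
 = 3·0.1482 + 7·0.2318 + 4·0.1092 + 7·0.1708 + 6·0.1326 + 7·0.2074
 = 0.4446 + 1.6226 + 0.4368 + 1.1956 + 0.7956 + 1.4518
 = 5.947

5.947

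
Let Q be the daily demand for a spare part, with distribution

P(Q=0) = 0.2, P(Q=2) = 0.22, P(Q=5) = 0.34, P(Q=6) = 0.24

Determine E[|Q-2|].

E[|Q-2|] = Σ |q-2|·P(Q=q)
 = 2·0.2 + 0·0.22 + 3·0.34 + 4·0.24
 = 0.4 + 0 + 1.02 + 0.96
 = 2.38

2.38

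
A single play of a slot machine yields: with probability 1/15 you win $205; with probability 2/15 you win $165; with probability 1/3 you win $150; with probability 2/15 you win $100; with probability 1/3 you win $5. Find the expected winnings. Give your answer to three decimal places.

100.667

E[payout] = 205·1/15 + 165·2/15 + 150·1/3 + 100·2/15 + 5·1/3
 = 41/3 + 22 + 50 + 40/3 + 5/3
 = 302/3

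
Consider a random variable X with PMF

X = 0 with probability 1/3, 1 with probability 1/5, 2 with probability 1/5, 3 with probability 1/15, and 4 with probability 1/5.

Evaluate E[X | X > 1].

P(X > 1) = 1/5 + 1/15 + 1/5 = 7/15.
E[X | X > 1] = [2·1/5 + 3·1/15 + 4·1/5] / (7/15)
 = 7/5 / (7/15)
 = 3

3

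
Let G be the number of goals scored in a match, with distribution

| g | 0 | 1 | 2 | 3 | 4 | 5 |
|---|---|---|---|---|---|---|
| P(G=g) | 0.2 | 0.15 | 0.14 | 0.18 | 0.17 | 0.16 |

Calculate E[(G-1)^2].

E[(G-1)^2] = Σ (g-1)^2·P(G=g)
 = 1·0.2 + 0·0.15 + 1·0.14 + 4·0.18 + 9·0.17 + 16·0.16
 = 0.2 + 0 + 0.14 + 0.72 + 1.53 + 2.56
 = 5.15

5.15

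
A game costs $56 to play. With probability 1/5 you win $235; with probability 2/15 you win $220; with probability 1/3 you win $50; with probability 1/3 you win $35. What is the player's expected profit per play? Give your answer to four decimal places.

E[payout] = 235·1/5 + 220·2/15 + 50·1/3 + 35·1/3
 = 47 + 88/3 + 50/3 + 35/3
 = 314/3
Net = 314/3 - 56 = 146/3

48.6667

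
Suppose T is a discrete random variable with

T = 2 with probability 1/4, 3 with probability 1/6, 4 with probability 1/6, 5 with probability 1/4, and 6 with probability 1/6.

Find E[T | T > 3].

5

P(T > 3) = 1/6 + 1/4 + 1/6 = 7/12.
E[T | T > 3] = [4·1/6 + 5·1/4 + 6·1/6] / (7/12)
 = 35/12 / (7/12)
 = 5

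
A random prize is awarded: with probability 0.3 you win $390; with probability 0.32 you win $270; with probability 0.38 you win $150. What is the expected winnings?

E[payout] = 390·0.3 + 270·0.32 + 150·0.38
 = 117 + 86.4 + 57
 = 260.4

260.4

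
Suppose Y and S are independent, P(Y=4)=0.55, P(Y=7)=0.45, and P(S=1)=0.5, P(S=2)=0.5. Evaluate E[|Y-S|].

3.85

E[|Y-S|] = Σ_y Σ_s |y-s| · P(Y=y)P(S=s)
 = 3·0.275 + 2·0.275 + 6·0.225 + 5·0.225
 = 0.825 + 0.55 + 1.35 + 1.125
 = 3.85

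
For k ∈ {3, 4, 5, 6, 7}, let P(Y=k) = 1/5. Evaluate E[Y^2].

E[Y^2] = Σ y^2·P(Y=y)
 = 9·1/5 + 16·1/5 + 25·1/5 + 36·1/5 + 49·1/5
 = 9/5 + 16/5 + 5 + 36/5 + 49/5
 = 27

27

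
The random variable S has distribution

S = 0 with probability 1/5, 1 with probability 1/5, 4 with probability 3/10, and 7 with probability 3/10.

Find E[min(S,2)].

1.4

E[min(S,2)] = Σ min(s,2)·P(S=s)
 = 0·1/5 + 1·1/5 + 2·3/10 + 2·3/10
 = 0 + 1/5 + 3/5 + 3/5
 = 7/5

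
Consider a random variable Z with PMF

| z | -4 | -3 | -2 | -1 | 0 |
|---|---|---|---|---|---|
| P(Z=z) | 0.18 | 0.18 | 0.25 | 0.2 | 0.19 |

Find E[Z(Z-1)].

7.66

E[Z(Z-1)] = Σ z(z-1)·P(Z=z)
 = 20·0.18 + 12·0.18 + 6·0.25 + 2·0.2 + 0·0.19
 = 3.6 + 2.16 + 1.5 + 0.4 + 0
 = 7.66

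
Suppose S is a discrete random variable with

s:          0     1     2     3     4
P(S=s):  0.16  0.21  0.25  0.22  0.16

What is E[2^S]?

E[2^S] = Σ 2^s·P(S=s)
 = 1·0.16 + 2·0.21 + 4·0.25 + 8·0.22 + 16·0.16
 = 0.16 + 0.42 + 1 + 1.76 + 2.56
 = 5.9

5.9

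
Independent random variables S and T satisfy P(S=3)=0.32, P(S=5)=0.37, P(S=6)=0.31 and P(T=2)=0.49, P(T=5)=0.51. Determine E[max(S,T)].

4.9964

E[max(S,T)] = Σ_s Σ_t max(s,t) · P(S=s)P(T=t)
 = 3·0.1568 + 5·0.1632 + 5·0.1813 + 5·0.1887 + 6·0.1519 + 6·0.1581
 = 0.4704 + 0.816 + 0.9065 + 0.9435 + 0.9114 + 0.9486
 = 4.9964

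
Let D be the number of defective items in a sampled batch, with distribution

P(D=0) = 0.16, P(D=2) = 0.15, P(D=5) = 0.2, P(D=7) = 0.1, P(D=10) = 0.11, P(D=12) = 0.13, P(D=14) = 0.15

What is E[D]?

6.76

E[D] = Σ d·P(D=d)
 = 0·0.16 + 2·0.15 + 5·0.2 + 7·0.1 + 10·0.11 + 12·0.13 + 14·0.15
 = 0 + 0.3 + 1 + 0.7 + 1.1 + 1.56 + 2.1
 = 6.76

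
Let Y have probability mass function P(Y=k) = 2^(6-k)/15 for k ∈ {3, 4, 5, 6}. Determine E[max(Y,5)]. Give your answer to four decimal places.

E[max(Y,5)] = Σ max(y,5)·P(Y=y)
 = 5·8/15 + 5·4/15 + 5·2/15 + 6·1/15
 = 8/3 + 4/3 + 2/3 + 2/5
 = 76/15

5.0667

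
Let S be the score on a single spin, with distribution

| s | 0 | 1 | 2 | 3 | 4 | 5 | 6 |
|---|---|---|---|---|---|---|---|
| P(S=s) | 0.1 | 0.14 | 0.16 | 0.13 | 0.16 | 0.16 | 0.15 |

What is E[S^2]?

E[S^2] = Σ s^2·P(S=s)
 = 0·0.1 + 1·0.14 + 4·0.16 + 9·0.13 + 16·0.16 + 25·0.16 + 36·0.15
 = 0 + 0.14 + 0.64 + 1.17 + 2.56 + 4 + 5.4
 = 13.91

13.91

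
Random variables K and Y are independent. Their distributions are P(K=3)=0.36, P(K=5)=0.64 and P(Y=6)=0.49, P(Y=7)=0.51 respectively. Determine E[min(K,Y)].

E[min(K,Y)] = Σ_k Σ_y min(k,y) · P(K=k)P(Y=y)
 = 3·0.1764 + 3·0.1836 + 5·0.3136 + 5·0.3264
 = 0.5292 + 0.5508 + 1.568 + 1.632
 = 4.28

4.28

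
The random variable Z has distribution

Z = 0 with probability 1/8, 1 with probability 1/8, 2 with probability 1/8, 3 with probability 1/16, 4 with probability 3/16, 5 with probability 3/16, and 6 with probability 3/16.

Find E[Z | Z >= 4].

5

P(Z >= 4) = 3/16 + 3/16 + 3/16 = 9/16.
E[Z | Z >= 4] = [4·3/16 + 5·3/16 + 6·3/16] / (9/16)
 = 45/16 / (9/16)
 = 5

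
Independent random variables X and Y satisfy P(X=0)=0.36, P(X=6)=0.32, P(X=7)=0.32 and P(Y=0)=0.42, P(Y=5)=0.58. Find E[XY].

12.064

E[XY] = Σ_x Σ_y xy · P(X=x)P(Y=y)
 = 0·0.1512 + 0·0.2088 + 0·0.1344 + 30·0.1856 + 0·0.1344 + 35·0.1856
 = 0 + 0 + 0 + 5.568 + 0 + 6.496
 = 12.064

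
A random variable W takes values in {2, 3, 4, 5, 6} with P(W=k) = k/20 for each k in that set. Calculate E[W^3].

E[W^3] = Σ w^3·P(W=w)
 = 8·1/10 + 27·3/20 + 64·1/5 + 125·1/4 + 216·3/10
 = 4/5 + 81/20 + 64/5 + 125/4 + 324/5
 = 1137/10

113.7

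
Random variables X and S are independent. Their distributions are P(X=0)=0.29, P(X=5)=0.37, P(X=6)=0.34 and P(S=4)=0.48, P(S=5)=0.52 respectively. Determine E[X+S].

E[X+S] = Σ_x Σ_s (x+s) · P(X=x)P(S=s)
 = 4·0.1392 + 5·0.1508 + 9·0.1776 + 10·0.1924 + 10·0.1632 + 11·0.1768
 = 0.5568 + 0.754 + 1.5984 + 1.924 + 1.632 + 1.9448
 = 8.41

8.41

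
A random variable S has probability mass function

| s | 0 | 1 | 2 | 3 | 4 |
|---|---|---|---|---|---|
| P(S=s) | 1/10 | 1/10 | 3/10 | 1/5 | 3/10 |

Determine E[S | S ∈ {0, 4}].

3

P(S ∈ {0, 4}) = 1/10 + 3/10 = 2/5.
E[S | S ∈ {0, 4}] = [0·1/10 + 4·3/10] / (2/5)
 = 6/5 / (2/5)
 = 3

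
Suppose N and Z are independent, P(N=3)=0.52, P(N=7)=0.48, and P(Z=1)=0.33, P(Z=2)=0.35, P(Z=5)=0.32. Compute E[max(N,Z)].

5.2528

E[max(N,Z)] = Σ_n Σ_z max(n,z) · P(N=n)P(Z=z)
 = 3·0.1716 + 3·0.182 + 5·0.1664 + 7·0.1584 + 7·0.168 + 7·0.1536
 = 0.5148 + 0.546 + 0.832 + 1.1088 + 1.176 + 1.0752
 = 5.2528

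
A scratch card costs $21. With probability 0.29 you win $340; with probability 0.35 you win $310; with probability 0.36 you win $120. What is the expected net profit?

E[payout] = 340·0.29 + 310·0.35 + 120·0.36
 = 98.6 + 108.5 + 43.2
 = 250.3
Net = 250.3 - 21 = 229.3

229.3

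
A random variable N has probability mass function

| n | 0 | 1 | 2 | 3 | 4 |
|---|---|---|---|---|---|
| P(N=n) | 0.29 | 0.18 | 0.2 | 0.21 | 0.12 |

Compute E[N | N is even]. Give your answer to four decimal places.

P(N is even) = 0.29 + 0.2 + 0.12 = 0.61.
E[N | N is even] = [0·0.29 + 2·0.2 + 4·0.12] / 0.61
 = 0.88 / 0.61
 = 88/61

1.4426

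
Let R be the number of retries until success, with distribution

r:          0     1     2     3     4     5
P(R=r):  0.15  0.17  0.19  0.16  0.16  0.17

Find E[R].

2.52

E[R] = Σ r·P(R=r)
 = 0·0.15 + 1·0.17 + 2·0.19 + 3·0.16 + 4·0.16 + 5·0.17
 = 0 + 0.17 + 0.38 + 0.48 + 0.64 + 0.85
 = 2.52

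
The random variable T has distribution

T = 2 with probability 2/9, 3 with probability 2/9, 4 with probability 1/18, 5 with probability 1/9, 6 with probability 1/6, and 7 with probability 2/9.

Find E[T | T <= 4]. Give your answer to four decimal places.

P(T <= 4) = 2/9 + 2/9 + 1/18 = 1/2.
E[T | T <= 4] = [2·2/9 + 3·2/9 + 4·1/18] / (1/2)
 = 4/3 / (1/2)
 = 8/3

2.6667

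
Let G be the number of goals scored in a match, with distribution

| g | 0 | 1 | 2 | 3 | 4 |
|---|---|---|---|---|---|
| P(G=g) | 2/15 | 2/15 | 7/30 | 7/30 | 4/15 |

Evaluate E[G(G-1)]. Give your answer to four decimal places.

5.0667

E[G(G-1)] = Σ g(g-1)·P(G=g)
 = 0·2/15 + 0·2/15 + 2·7/30 + 6·7/30 + 12·4/15
 = 0 + 0 + 7/15 + 7/5 + 16/5
 = 76/15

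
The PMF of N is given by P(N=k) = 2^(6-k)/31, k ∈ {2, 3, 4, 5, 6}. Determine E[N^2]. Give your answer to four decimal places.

E[N^2] = Σ n^2·P(N=n)
 = 4·16/31 + 9·8/31 + 16·4/31 + 25·2/31 + 36·1/31
 = 64/31 + 72/31 + 64/31 + 50/31 + 36/31
 = 286/31

9.2258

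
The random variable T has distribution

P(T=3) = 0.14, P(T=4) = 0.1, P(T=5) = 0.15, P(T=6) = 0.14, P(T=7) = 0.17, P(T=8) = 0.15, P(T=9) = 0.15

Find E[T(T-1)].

35.58

E[T(T-1)] = Σ t(t-1)·P(T=t)
 = 6·0.14 + 12·0.1 + 20·0.15 + 30·0.14 + 42·0.17 + 56·0.15 + 72·0.15
 = 0.84 + 1.2 + 3 + 4.2 + 7.14 + 8.4 + 10.8
 = 35.58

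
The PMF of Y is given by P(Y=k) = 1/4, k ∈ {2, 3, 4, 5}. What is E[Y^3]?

E[Y^3] = Σ y^3·P(Y=y)
 = 8·1/4 + 27·1/4 + 64·1/4 + 125·1/4
 = 2 + 27/4 + 16 + 125/4
 = 56

56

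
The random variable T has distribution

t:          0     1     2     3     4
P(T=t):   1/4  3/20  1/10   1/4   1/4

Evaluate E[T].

E[T] = Σ t·P(T=t)
 = 0·1/4 + 1·3/20 + 2·1/10 + 3·1/4 + 4·1/4
 = 0 + 3/20 + 1/5 + 3/4 + 1
 = 21/10

2.1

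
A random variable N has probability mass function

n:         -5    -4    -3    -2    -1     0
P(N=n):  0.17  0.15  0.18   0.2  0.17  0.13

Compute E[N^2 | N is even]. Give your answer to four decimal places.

6.6667

P(N is even) = 0.15 + 0.2 + 0.13 = 0.48.
E[N^2 | N is even] = [16·0.15 + 4·0.2 + 0·0.13] / 0.48
 = 3.2 / 0.48
 = 20/3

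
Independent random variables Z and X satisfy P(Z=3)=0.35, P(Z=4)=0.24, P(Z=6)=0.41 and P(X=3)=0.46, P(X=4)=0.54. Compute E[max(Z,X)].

E[max(Z,X)] = Σ_z Σ_x max(z,x) · P(Z=z)P(X=x)
 = 3·0.161 + 4·0.189 + 4·0.1104 + 4·0.1296 + 6·0.1886 + 6·0.2214
 = 0.483 + 0.756 + 0.4416 + 0.5184 + 1.1316 + 1.3284
 = 4.659

4.659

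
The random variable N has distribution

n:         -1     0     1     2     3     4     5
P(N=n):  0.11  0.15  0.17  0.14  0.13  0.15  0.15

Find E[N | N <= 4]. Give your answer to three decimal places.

1.565

P(N <= 4) = 0.11 + 0.15 + 0.17 + 0.14 + 0.13 + 0.15 = 0.85.
E[N | N <= 4] = [(-1)·0.11 + 0·0.15 + 1·0.17 + 2·0.14 + 3·0.13 + 4·0.15] / 0.85
 = 1.33 / 0.85
 = 133/85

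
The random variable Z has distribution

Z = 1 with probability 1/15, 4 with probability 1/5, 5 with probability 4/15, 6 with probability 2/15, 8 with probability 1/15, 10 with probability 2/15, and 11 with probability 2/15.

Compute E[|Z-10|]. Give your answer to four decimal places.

3.9333

E[|Z-10|] = Σ |z-10|·P(Z=z)
 = 9·1/15 + 6·1/5 + 5·4/15 + 4·2/15 + 2·1/15 + 0·2/15 + 1·2/15
 = 3/5 + 6/5 + 4/3 + 8/15 + 2/15 + 0 + 2/15
 = 59/15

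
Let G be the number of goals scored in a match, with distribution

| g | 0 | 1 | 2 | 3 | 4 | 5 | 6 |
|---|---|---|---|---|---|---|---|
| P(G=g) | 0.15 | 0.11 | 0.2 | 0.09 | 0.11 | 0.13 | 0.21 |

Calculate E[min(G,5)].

2.92

E[min(G,5)] = Σ min(g,5)·P(G=g)
 = 0·0.15 + 1·0.11 + 2·0.2 + 3·0.09 + 4·0.11 + 5·0.13 + 5·0.21
 = 0 + 0.11 + 0.4 + 0.27 + 0.44 + 0.65 + 1.05
 = 2.92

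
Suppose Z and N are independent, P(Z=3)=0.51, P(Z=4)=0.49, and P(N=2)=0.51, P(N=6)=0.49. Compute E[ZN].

E[ZN] = Σ_z Σ_n zn · P(Z=z)P(N=n)
 = 6·0.2601 + 18·0.2499 + 8·0.2499 + 24·0.2401
 = 1.5606 + 4.4982 + 1.9992 + 5.7624
 = 13.8204

13.8204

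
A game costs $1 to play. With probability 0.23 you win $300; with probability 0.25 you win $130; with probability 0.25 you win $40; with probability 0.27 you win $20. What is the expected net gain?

115.9

E[payout] = 300·0.23 + 130·0.25 + 40·0.25 + 20·0.27
 = 69 + 32.5 + 10 + 5.4
 = 116.9
Net = 116.9 - 1 = 115.9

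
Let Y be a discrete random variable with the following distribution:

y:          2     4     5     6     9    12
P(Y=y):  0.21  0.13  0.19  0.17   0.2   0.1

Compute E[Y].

5.91

E[Y] = Σ y·P(Y=y)
 = 2·0.21 + 4·0.13 + 5·0.19 + 6·0.17 + 9·0.2 + 12·0.1
 = 0.42 + 0.52 + 0.95 + 1.02 + 1.8 + 1.2
 = 5.91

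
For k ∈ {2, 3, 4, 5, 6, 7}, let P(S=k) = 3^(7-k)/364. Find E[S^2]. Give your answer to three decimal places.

6.909

E[S^2] = Σ s^2·P(S=s)
 = 4·243/364 + 9·81/364 + 16·27/364 + 25·9/364 + 36·3/364 + 49·1/364
 = 243/91 + 729/364 + 108/91 + 225/364 + 27/91 + 7/52
 = 2515/364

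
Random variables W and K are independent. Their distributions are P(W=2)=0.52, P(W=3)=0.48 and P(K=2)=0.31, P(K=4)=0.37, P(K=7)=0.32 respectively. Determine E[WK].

10.7632

E[WK] = Σ_w Σ_k wk · P(W=w)P(K=k)
 = 4·0.1612 + 8·0.1924 + 14·0.1664 + 6·0.1488 + 12·0.1776 + 21·0.1536
 = 0.6448 + 1.5392 + 2.3296 + 0.8928 + 2.1312 + 3.2256
 = 10.7632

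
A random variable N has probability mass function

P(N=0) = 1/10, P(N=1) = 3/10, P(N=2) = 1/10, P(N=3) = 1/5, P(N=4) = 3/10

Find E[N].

2.3

E[N] = Σ n·P(N=n)
 = 0·1/10 + 1·3/10 + 2·1/10 + 3·1/5 + 4·3/10
 = 0 + 3/10 + 1/5 + 3/5 + 6/5
 = 23/10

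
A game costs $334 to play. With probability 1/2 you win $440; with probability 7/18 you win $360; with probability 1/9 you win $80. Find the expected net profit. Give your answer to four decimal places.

E[payout] = 440·1/2 + 360·7/18 + 80·1/9
 = 220 + 140 + 80/9
 = 3320/9
Net = 3320/9 - 334 = 314/9

34.8889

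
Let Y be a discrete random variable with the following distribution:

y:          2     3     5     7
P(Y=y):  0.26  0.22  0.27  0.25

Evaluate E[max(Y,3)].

4.54

E[max(Y,3)] = Σ max(y,3)·P(Y=y)
 = 3·0.26 + 3·0.22 + 5·0.27 + 7·0.25
 = 0.78 + 0.66 + 1.35 + 1.75
 = 4.54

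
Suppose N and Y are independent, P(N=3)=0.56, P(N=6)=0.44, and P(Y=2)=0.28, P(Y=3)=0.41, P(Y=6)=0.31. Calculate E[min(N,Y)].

3.1292

E[min(N,Y)] = Σ_n Σ_y min(n,y) · P(N=n)P(Y=y)
 = 2·0.1568 + 3·0.2296 + 3·0.1736 + 2·0.1232 + 3·0.1804 + 6·0.1364
 = 0.3136 + 0.6888 + 0.5208 + 0.2464 + 0.5412 + 0.8184
 = 3.1292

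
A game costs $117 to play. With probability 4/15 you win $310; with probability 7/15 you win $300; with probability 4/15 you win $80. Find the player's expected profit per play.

127

E[payout] = 310·4/15 + 300·7/15 + 80·4/15
 = 248/3 + 140 + 64/3
 = 244
Net = 244 - 117 = 127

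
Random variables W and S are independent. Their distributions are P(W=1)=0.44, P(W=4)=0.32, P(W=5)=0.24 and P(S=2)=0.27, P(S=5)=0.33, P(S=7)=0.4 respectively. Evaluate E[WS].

E[WS] = Σ_w Σ_s ws · P(W=w)P(S=s)
 = 2·0.1188 + 5·0.1452 + 7·0.176 + 8·0.0864 + 20·0.1056 + 28·0.128 + 10·0.0648 + 25·0.0792 + 35·0.096
 = 0.2376 + 0.726 + 1.232 + 0.6912 + 2.112 + 3.584 + 0.648 + 1.98 + 3.36
 = 14.5708

14.5708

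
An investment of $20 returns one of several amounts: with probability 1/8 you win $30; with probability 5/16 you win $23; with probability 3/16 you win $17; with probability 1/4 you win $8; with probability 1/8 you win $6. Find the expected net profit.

E[payout] = 30·1/8 + 23·5/16 + 17·3/16 + 8·1/4 + 6·1/8
 = 15/4 + 115/16 + 51/16 + 2 + 3/4
 = 135/8
Net = 135/8 - 20 = -25/8

-3.125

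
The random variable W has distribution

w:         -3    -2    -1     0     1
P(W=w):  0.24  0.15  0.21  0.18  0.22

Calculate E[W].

-1.01

E[W] = Σ w·P(W=w)
 = (-3)·0.24 + (-2)·0.15 + (-1)·0.21 + 0·0.18 + 1·0.22
 = (-0.72) + (-0.3) + (-0.21) + 0 + 0.22
 = -1.01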